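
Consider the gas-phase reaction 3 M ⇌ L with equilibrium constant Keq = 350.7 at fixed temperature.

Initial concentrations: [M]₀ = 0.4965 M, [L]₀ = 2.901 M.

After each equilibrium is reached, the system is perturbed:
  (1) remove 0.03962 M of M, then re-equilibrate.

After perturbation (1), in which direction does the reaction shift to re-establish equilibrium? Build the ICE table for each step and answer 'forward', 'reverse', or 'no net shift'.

Direction: reverse

Q₀ = 23.7 vs Keq = 350.7 ⇒ Q<K, forward
Step 1:
                   M          L
  init        0.4965      2.901
  Δ           -0.292    0.09734
  eq          0.2045      2.998
  solve Keq expr → x = 0.09734; check Q = 350.7
Then remove 0.03962 M of M.
Step 2:
                   M          L
  init        0.1649      2.998
  Δ          0.03932   -0.01311
  eq          0.2042      2.985
  solve Keq expr → x = -0.01311; check Q = 350.7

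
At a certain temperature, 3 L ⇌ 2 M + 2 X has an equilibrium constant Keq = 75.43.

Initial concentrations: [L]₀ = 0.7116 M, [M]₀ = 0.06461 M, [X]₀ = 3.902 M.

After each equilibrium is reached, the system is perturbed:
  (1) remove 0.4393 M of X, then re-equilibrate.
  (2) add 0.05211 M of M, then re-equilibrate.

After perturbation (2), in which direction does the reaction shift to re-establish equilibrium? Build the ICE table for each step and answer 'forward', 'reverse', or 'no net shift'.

Direction: reverse

Q₀ = 0.1764 vs Keq = 75.43 ⇒ Q<K, forward
Step 1:
                   L          M          X
  I           0.7116    0.06461      3.902
  C          -0.4127     0.2751     0.2751
  E           0.2989     0.3398      4.177
  solve Keq expr → x = 0.1376; check Q = 75.43
Then remove 0.4393 M of X.
Step 2:
                   L          M          X
  I           0.2989     0.3398      3.738
  C          -0.0153     0.0102     0.0102
  E           0.2836     0.3499      3.748
  solve Keq expr → x = 0.0051; check Q = 75.43
Then add 0.05211 M of M.
Step 3:
                   L          M          X
  I           0.2836     0.4021      3.748
  C           0.0199   -0.01327   -0.01327
  E           0.3035     0.3888      3.735
  solve Keq expr → x = -0.006633; check Q = 75.43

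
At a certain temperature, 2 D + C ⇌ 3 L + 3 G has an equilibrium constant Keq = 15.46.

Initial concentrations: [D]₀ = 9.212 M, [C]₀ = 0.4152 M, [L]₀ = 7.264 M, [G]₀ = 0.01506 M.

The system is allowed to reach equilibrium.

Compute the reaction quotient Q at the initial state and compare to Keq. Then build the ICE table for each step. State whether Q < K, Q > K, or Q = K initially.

Q₀ = 3.7157e-05 vs Keq = 15.46 ⇒ Q<K, forward
Step 1:
                   D          C          L          G
  I            9.212     0.4152      7.264    0.01506
  C          -0.4822    -0.2411     0.7233     0.7233
  E             8.73     0.1741      7.987     0.7384
  solve Keq expr → x = 0.2411; check Q = 15.46

Q₀ = 3.7157e-05; Q < K (proceeds forward)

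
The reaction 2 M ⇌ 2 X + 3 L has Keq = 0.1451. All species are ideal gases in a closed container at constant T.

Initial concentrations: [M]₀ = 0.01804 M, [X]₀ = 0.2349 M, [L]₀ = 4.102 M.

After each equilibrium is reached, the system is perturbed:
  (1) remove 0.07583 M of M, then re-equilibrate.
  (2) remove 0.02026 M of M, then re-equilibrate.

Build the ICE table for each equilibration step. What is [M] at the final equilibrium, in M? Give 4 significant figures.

Q₀ = 1.1703e+04 vs Keq = 0.1451 ⇒ Q>K, reverse
Step 1:
                    M           X           L
  Initial     0.01804      0.2349       4.102
  Change       0.2224     -0.2224     -0.3336
  Equil        0.2404     0.01252       3.768
  solve Keq expr → x = -0.1112; check Q = 0.1451
Then remove 0.07583 M of M.
Step 2:
                    M           X           L
  Initial      0.1646     0.01252       3.768
  Change     0.003734   -0.003734   -0.005602
  Equil        0.1683    0.008784       3.763
  solve Keq expr → x = -0.001867; check Q = 0.1451
Then remove 0.02026 M of M.
Step 3:
                    M           X           L
  Initial      0.1481    0.008784       3.763
  Change        0.001      -0.001   -0.001501
  Equil        0.1491    0.007784       3.761
  solve Keq expr → x = -5.0022e-04; check Q = 0.1451

[M]_eq = 0.1491 M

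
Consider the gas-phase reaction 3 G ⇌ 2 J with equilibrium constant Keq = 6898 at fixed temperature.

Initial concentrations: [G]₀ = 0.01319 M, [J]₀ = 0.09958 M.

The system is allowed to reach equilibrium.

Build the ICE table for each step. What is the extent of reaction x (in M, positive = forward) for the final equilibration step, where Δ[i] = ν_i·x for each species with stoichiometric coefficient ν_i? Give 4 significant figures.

Q₀ = 4321 vs Keq = 6898 ⇒ Q<K, forward
Step 1:
                  G         J
  init      0.01319   0.09958
  Δ       -0.001813  0.001209
  eq        0.01138    0.1008
  solve Keq expr → x = 6.0429e-04; check Q = 6898

x = 6.0429e-04 M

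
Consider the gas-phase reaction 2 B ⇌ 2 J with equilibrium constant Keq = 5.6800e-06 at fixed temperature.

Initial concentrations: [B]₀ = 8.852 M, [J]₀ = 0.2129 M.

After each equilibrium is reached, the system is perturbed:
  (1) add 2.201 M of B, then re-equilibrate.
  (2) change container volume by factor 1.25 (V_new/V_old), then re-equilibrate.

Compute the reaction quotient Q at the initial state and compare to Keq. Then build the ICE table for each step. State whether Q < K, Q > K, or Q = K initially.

Q₀ = 5.7845e-04; Q > K (proceeds reverse)

Q₀ = 5.7845e-04 vs Keq = 5.6800e-06 ⇒ Q>K, reverse
Step 1:
                  B         J
  init        8.852    0.2129
  Δ          0.1913   -0.1913
  eq          9.043   0.02155
  solve Keq expr → x = -0.09567; check Q = 5.6800e-06
Then add 2.201 M of B.
Step 2:
                  B         J
  init        11.24   0.02155
  Δ       -0.005233  0.005233
  eq          11.24   0.02679
  solve Keq expr → x = 0.002617; check Q = 5.6800e-06
Then change container volume by factor 1.25 (V_new/V_old).
Step 3:
                  B         J
  init        8.991   0.02143
  Δ               0         0
  eq          8.991   0.02143
  solve Keq expr → x = 0; check Q = 5.6800e-06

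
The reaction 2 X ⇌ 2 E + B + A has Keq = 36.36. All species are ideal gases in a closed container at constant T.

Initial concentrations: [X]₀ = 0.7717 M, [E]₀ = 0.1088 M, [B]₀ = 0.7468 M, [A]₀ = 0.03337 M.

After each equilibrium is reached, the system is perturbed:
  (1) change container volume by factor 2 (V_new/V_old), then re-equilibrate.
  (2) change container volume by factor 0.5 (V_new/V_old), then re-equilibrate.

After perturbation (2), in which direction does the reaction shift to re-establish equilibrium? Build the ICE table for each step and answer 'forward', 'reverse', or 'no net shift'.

Direction: reverse

Q₀ = 4.9536e-04 vs Keq = 36.36 ⇒ Q<K, forward
Step 1:
                  X         E         B         A
  init       0.7717    0.1088    0.7468   0.03337
  Δ         -0.6871    0.6871    0.3435    0.3435
  eq        0.08461    0.7959      1.09    0.3769
  solve Keq expr → x = 0.3435; check Q = 36.36
Then change container volume by factor 2 (V_new/V_old).
Step 2:
                  X         E         B         A
  init      0.04231    0.3979    0.5452    0.1885
  Δ        -0.01936   0.01936   0.00968   0.00968
  eq        0.02295    0.4173    0.5549    0.1981
  solve Keq expr → x = 0.00968; check Q = 36.36
Then change container volume by factor 0.5 (V_new/V_old).
Step 3:
                  X         E         B         A
  init      0.04589    0.8346      1.11    0.3963
  Δ         0.03872  -0.03872  -0.01936  -0.01936
  eq        0.08461    0.7959      1.09    0.3769
  solve Keq expr → x = -0.01936; check Q = 36.36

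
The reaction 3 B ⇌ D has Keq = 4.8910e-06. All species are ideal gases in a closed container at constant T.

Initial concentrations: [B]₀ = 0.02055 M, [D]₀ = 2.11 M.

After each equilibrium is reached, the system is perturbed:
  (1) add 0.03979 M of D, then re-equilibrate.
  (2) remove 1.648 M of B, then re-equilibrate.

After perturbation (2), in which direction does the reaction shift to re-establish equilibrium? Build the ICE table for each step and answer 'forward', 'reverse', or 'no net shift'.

Q₀ = 2.4313e+05 vs Keq = 4.8910e-06 ⇒ Q>K, reverse
Step 1:
                    B           D
  I           0.02055        2.11
  C             6.326      -2.109
  E             6.347     0.00125
  solve Keq expr → x = -2.109; check Q = 4.8910e-06
Then add 0.03979 M of D.
Step 2:
                    B           D
  I             6.347     0.04104
  C            0.1192    -0.03972
  E             6.466    0.001322
  solve Keq expr → x = -0.03972; check Q = 4.8910e-06
Then remove 1.648 M of B.
Step 3:
                    B           D
  I             4.818    0.001322
  C          0.002323 -7.7441e-04
  E              4.82  5.4779e-04
  solve Keq expr → x = -7.7441e-04; check Q = 4.8910e-06

Direction: reverse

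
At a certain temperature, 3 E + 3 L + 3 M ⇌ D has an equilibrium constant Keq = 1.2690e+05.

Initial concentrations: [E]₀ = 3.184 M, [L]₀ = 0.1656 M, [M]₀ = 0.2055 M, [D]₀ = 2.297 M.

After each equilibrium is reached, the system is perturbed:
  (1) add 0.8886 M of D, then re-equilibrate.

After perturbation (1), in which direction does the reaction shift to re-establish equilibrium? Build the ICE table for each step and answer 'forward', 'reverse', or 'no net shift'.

Direction: reverse

Q₀ = 1806 vs Keq = 1.2690e+05 ⇒ Q<K, forward
Step 1:
                   E          L          M          D
  init         3.184     0.1656     0.2055      2.297
  Δ         -0.09108   -0.09108   -0.09108    0.03036
  eq           3.093    0.07452     0.1144      2.327
  solve Keq expr → x = 0.03036; check Q = 1.2690e+05
Then add 0.8886 M of D.
Step 2:
                   E          L          M          D
  init         3.093    0.07452     0.1144      3.216
  Δ          0.00492    0.00492    0.00492   -0.00164
  eq           3.098    0.07944     0.1193      3.214
  solve Keq expr → x = -0.00164; check Q = 1.2690e+05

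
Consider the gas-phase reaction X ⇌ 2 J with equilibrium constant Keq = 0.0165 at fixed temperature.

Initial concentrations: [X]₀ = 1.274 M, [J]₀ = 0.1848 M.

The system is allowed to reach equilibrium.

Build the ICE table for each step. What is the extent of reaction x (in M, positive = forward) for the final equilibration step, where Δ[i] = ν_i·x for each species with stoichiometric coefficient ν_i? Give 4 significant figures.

Q₀ = 0.02681 vs Keq = 0.0165 ⇒ Q>K, reverse
Step 1:
                    X           J
  Initial       1.274      0.1848
  Change      0.01936    -0.03872
  Equil         1.293      0.1461
  solve Keq expr → x = -0.01936; check Q = 0.0165

x = -0.01936 M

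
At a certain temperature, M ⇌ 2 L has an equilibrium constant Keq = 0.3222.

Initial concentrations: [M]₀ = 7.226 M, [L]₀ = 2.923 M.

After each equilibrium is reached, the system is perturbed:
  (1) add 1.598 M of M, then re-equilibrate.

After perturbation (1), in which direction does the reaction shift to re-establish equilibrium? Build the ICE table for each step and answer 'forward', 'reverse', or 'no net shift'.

Direction: forward

Q₀ = 1.182 vs Keq = 0.3222 ⇒ Q>K, reverse
Step 1:
                  M         L
  I           7.226     2.923
  C          0.6643    -1.329
  E            7.89     1.594
  solve Keq expr → x = -0.6643; check Q = 0.3222
Then add 1.598 M of M.
Step 2:
                  M         L
  I           9.488     1.594
  C        -0.07361    0.1472
  E           9.415     1.742
  solve Keq expr → x = 0.07361; check Q = 0.3222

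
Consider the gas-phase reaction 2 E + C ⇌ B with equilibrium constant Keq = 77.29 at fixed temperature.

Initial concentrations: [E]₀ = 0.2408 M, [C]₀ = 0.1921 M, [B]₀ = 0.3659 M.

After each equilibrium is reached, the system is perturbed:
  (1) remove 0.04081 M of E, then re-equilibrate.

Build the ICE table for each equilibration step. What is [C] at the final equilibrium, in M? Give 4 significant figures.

[C]_eq = 0.1759 M

Q₀ = 32.85 vs Keq = 77.29 ⇒ Q<K, forward
Step 1:
                    E           C           B
  I            0.2408      0.1921      0.3659
  C          -0.06219    -0.03109     0.03109
  E            0.1786       0.161       0.397
  solve Keq expr → x = 0.03109; check Q = 77.29
Then remove 0.04081 M of E.
Step 2:
                    E           C           B
  I            0.1378       0.161       0.397
  C           0.02983     0.01492    -0.01492
  E            0.1676      0.1759      0.3821
  solve Keq expr → x = -0.01492; check Q = 77.29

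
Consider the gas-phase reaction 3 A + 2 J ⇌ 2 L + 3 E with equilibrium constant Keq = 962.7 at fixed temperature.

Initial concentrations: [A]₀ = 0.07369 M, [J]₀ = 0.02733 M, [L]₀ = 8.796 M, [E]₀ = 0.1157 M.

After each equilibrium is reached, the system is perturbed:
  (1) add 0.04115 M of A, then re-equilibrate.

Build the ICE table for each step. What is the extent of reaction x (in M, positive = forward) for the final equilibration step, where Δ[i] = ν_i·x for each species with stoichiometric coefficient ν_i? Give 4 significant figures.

x = 0.002939 M

Q₀ = 4.0093e+05 vs Keq = 962.7 ⇒ Q>K, reverse
Step 1:
                  A         J         L         E
  init      0.07369   0.02733     8.796    0.1157
  Δ         0.06247   0.04164  -0.04164  -0.06247
  eq         0.1362   0.06897     8.754   0.05323
  solve Keq expr → x = -0.02082; check Q = 962.7
Then add 0.04115 M of A.
Step 2:
                  A         J         L         E
  init       0.1773   0.06897     8.754   0.05323
  Δ       -0.008816 -0.005877  0.005877  0.008816
  eq         0.1685    0.0631      8.76   0.06205
  solve Keq expr → x = 0.002939; check Q = 962.7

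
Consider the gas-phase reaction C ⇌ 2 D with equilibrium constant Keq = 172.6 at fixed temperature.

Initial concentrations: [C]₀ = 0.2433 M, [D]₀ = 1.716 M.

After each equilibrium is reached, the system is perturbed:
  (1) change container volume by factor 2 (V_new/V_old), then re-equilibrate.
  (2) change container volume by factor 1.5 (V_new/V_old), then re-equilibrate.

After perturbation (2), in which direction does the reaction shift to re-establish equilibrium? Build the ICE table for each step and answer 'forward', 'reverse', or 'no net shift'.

Direction: forward

Q₀ = 12.1 vs Keq = 172.6 ⇒ Q<K, forward
Step 1:
                  C         D
  I          0.2433     1.716
  C         -0.2165    0.4331
  E         0.02676     2.149
  solve Keq expr → x = 0.2165; check Q = 172.6
Then change container volume by factor 2 (V_new/V_old).
Step 2:
                  C         D
  I         0.01338     1.075
  C       -0.006526   0.01305
  E        0.006853     1.088
  solve Keq expr → x = 0.006526; check Q = 172.6
Then change container volume by factor 1.5 (V_new/V_old).
Step 3:
                  C         D
  I        0.004569    0.7251
  C       -0.001498  0.002995
  E        0.003071    0.7281
  solve Keq expr → x = 0.001498; check Q = 172.6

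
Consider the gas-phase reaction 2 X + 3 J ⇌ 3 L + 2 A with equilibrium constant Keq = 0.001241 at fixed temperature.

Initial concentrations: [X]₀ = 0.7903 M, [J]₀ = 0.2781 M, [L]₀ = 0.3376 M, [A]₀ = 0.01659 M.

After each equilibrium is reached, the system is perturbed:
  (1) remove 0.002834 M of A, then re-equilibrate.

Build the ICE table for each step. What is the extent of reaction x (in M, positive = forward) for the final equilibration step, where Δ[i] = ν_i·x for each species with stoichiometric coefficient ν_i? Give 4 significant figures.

Q₀ = 7.8834e-04 vs Keq = 0.001241 ⇒ Q<K, forward
Step 1:
                    X           J           L           A
  init         0.7903      0.2781      0.3376     0.01659
  Δ         -0.003187   -0.004781    0.004781    0.003187
  eq           0.7871      0.2733      0.3424     0.01978
  solve Keq expr → x = 0.001594; check Q = 0.001241
Then remove 0.002834 M of A.
Step 2:
                    X           J           L           A
  init         0.7871      0.2733      0.3424     0.01694
  Δ         -0.002159   -0.003238    0.003238    0.002159
  eq            0.785      0.2701      0.3456      0.0191
  solve Keq expr → x = 0.001079; check Q = 0.001241

x = 0.001079 M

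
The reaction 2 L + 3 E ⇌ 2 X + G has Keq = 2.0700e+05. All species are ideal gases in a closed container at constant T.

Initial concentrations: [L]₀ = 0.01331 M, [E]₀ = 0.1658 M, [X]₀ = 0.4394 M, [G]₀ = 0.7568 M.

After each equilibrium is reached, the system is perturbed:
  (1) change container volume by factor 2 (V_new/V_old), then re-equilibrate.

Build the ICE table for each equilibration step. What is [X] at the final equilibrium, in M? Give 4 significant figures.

[X]_eq = 0.2155 M

Q₀ = 1.8096e+05 vs Keq = 2.0700e+05 ⇒ Q<K, forward
Step 1:
                  L         E         X         G
  Initial   0.01331    0.1658    0.4394    0.7568
  Change  -7.1917e-04 -0.001079 7.1917e-04 3.5958e-04
  Equil     0.01259    0.1647    0.4401    0.7572
  solve Keq expr → x = 3.5958e-04; check Q = 2.0700e+05
Then change container volume by factor 2 (V_new/V_old).
Step 2:
                  L         E         X         G
  Initial  0.006295   0.08236    0.2201    0.3786
  Change   0.004598  0.006897 -0.004598 -0.002299
  Equil     0.01089   0.08926    0.2155    0.3763
  solve Keq expr → x = -0.002299; check Q = 2.0700e+05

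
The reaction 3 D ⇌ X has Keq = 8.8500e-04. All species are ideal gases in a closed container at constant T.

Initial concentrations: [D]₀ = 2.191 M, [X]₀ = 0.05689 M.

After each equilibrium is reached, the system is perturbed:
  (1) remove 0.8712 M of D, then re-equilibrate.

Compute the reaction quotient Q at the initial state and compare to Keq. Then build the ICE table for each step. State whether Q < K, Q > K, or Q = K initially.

Q₀ = 0.005409; Q > K (proceeds reverse)

Q₀ = 0.005409 vs Keq = 8.8500e-04 ⇒ Q>K, reverse
Step 1:
                   D          X
  init         2.191    0.05689
  Δ           0.1372   -0.04572
  eq           2.328    0.01117
  solve Keq expr → x = -0.04572; check Q = 8.8500e-04
Then remove 0.8712 M of D.
Step 2:
                   D          X
  init         1.457    0.01117
  Δ          0.02487  -0.008289
  eq           1.482    0.00288
  solve Keq expr → x = -0.008289; check Q = 8.8500e-04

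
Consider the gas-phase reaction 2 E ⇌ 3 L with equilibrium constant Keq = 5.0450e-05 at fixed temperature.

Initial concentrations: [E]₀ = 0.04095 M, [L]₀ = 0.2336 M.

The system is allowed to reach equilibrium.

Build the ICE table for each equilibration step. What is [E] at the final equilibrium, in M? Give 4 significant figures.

Q₀ = 7.602 vs Keq = 5.0450e-05 ⇒ Q>K, reverse
Step 1:
                    E           L
  I           0.04095      0.2336
  C            0.1476     -0.2214
  E            0.1886     0.01215
  solve Keq expr → x = -0.07382; check Q = 5.0450e-05

[E]_eq = 0.1886 M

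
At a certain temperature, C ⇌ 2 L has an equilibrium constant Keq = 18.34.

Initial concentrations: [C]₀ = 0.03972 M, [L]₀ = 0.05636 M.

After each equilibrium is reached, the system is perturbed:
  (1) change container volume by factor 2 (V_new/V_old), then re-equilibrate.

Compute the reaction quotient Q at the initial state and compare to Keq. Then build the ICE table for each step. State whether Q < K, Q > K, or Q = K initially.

Q₀ = 0.07997 vs Keq = 18.34 ⇒ Q<K, forward
Step 1:
                    C           L
  Initial     0.03972     0.05636
  Change     -0.03874     0.07749
  Equil    9.7682e-04      0.1338
  solve Keq expr → x = 0.03874; check Q = 18.34
Then change container volume by factor 2 (V_new/V_old).
Step 2:
                    C           L
  Initial  4.8841e-04     0.06692
  Change  -2.4068e-04  4.8136e-04
  Equil    2.4773e-04      0.0674
  solve Keq expr → x = 2.4068e-04; check Q = 18.34

Q₀ = 0.07997; Q < K (proceeds forward)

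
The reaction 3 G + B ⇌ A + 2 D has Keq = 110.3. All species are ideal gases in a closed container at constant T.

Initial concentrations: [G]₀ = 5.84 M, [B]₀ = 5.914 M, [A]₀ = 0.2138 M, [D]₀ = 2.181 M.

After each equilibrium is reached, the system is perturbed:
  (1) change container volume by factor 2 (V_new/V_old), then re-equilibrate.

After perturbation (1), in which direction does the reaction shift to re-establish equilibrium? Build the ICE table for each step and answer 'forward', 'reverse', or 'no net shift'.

Direction: reverse

Q₀ = 8.6337e-04 vs Keq = 110.3 ⇒ Q<K, forward
Step 1:
                  G         B         A         D
  init         5.84     5.914    0.2138     2.181
  Δ          -5.318    -1.773     1.773     3.545
  eq         0.5224     4.141     1.986     5.726
  solve Keq expr → x = 1.773; check Q = 110.3
Then change container volume by factor 2 (V_new/V_old).
Step 2:
                  G         B         A         D
  init       0.2612     2.071    0.9932     2.863
  Δ         0.06143   0.02048  -0.02048  -0.04095
  eq         0.3226     2.091    0.9727     2.822
  solve Keq expr → x = -0.02048; check Q = 110.3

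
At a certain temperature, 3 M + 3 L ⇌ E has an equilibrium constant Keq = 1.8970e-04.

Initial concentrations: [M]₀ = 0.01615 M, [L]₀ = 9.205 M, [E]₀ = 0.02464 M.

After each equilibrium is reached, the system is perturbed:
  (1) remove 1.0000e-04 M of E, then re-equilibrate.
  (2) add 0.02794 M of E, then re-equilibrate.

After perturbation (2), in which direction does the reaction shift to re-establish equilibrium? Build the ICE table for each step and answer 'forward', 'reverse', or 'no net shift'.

Q₀ = 7.5 vs Keq = 1.8970e-04 ⇒ Q>K, reverse
Step 1:
                    M           L           E
  I           0.01615       9.205     0.02464
  C           0.07359     0.07359    -0.02453
  E           0.08974       9.279  1.0952e-04
  solve Keq expr → x = -0.02453; check Q = 1.8970e-04
Then remove 1.0000e-04 M of E.
Step 2:
                    M           L           E
  I           0.08974       9.279  9.5198e-06
  C       -2.9672e-04 -2.9672e-04  9.8907e-05
  E           0.08944       9.278  1.0843e-04
  solve Keq expr → x = 9.8907e-05; check Q = 1.8970e-04
Then add 0.02794 M of E.
Step 3:
                    M           L           E
  I           0.08944       9.278     0.02805
  C            0.0818      0.0818    -0.02727
  E            0.1712        9.36  7.8122e-04
  solve Keq expr → x = -0.02727; check Q = 1.8970e-04

Direction: reverse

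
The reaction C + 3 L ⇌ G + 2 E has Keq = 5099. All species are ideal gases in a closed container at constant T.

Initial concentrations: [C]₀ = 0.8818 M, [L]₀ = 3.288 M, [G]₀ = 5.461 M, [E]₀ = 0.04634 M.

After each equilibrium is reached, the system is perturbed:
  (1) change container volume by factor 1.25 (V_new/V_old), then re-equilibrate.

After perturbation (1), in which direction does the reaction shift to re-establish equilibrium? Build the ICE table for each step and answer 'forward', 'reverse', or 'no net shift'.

Q₀ = 3.7413e-04 vs Keq = 5099 ⇒ Q<K, forward
Step 1:
                    C           L           G           E
  init         0.8818       3.288       5.461     0.04634
  Δ           -0.8692      -2.608      0.8692       1.738
  eq          0.01256      0.6803        6.33       1.785
  solve Keq expr → x = 0.8692; check Q = 5099
Then change container volume by factor 1.25 (V_new/V_old).
Step 2:
                    C           L           G           E
  init        0.01005      0.5442       5.064       1.428
  Δ          0.002027     0.00608   -0.002027   -0.004054
  eq          0.01208      0.5503       5.062       1.424
  solve Keq expr → x = -0.002027; check Q = 5099

Direction: reverse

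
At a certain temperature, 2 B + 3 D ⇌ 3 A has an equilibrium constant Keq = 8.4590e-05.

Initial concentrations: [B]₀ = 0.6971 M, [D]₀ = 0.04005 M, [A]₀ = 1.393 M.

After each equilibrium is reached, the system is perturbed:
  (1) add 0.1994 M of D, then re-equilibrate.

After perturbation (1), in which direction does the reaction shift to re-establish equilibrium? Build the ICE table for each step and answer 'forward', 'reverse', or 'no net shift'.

Q₀ = 8.6588e+04 vs Keq = 8.4590e-05 ⇒ Q>K, reverse
Step 1:
                  B         D         A
  Initial    0.6971   0.04005     1.393
  Change     0.8751     1.313    -1.313
  Equil       1.572     1.353   0.08029
  solve Keq expr → x = -0.4376; check Q = 8.4590e-05
Then add 0.1994 M of D.
Step 2:
                  B         D         A
  Initial     1.572     1.552   0.08029
  Change   -0.00727  -0.01091   0.01091
  Equil       1.565     1.541    0.0912
  solve Keq expr → x = 0.003635; check Q = 8.4590e-05

Direction: forward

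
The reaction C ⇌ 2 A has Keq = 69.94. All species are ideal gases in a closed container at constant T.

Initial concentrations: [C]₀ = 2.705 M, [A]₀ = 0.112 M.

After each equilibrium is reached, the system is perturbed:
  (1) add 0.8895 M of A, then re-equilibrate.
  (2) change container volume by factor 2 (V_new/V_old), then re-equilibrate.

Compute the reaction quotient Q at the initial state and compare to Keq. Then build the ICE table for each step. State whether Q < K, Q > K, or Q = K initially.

Q₀ = 0.004637; Q < K (proceeds forward)

Q₀ = 0.004637 vs Keq = 69.94 ⇒ Q<K, forward
Step 1:
                    C           A
  init          2.705       0.112
  Δ            -2.369       4.737
  eq           0.3363       4.849
  solve Keq expr → x = 2.369; check Q = 69.94
Then add 0.8895 M of A.
Step 2:
                    C           A
  init         0.3363       5.739
  Δ            0.1018     -0.2037
  eq           0.4381       5.535
  solve Keq expr → x = -0.1018; check Q = 69.94
Then change container volume by factor 2 (V_new/V_old).
Step 3:
                    C           A
  init          0.219       2.768
  Δ          -0.09412      0.1882
  eq           0.1249       2.956
  solve Keq expr → x = 0.09412; check Q = 69.94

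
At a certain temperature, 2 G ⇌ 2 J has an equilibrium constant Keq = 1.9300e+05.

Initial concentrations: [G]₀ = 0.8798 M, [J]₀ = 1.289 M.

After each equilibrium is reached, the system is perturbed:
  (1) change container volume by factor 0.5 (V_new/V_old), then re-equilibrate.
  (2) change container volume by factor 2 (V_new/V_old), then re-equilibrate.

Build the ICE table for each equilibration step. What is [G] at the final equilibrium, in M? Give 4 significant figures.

[G]_eq = 0.004926 M

Q₀ = 2.147 vs Keq = 1.9300e+05 ⇒ Q<K, forward
Step 1:
                   G          J
  I           0.8798      1.289
  C          -0.8749     0.8749
  E         0.004926      2.164
  solve Keq expr → x = 0.4374; check Q = 1.9300e+05
Then change container volume by factor 0.5 (V_new/V_old).
Step 2:
                   G          J
  I         0.009851      4.328
  C                0          0
  E         0.009851      4.328
  solve Keq expr → x = 0; check Q = 1.9300e+05
Then change container volume by factor 2 (V_new/V_old).
Step 3:
                   G          J
  I         0.004926      2.164
  C                0          0
  E         0.004926      2.164
  solve Keq expr → x = 0; check Q = 1.9300e+05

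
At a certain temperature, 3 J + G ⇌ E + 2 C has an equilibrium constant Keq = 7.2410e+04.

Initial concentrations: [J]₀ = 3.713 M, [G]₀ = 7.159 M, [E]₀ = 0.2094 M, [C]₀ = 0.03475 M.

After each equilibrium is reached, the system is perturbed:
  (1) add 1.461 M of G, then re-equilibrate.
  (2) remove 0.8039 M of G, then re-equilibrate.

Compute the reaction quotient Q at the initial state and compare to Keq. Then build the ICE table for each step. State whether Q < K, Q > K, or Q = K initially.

Q₀ = 6.9002e-07; Q < K (proceeds forward)

Q₀ = 6.9002e-07 vs Keq = 7.2410e+04 ⇒ Q<K, forward
Step 1:
                  J         G         E         C
  I           3.713     7.159    0.2094   0.03475
  C          -3.686    -1.229     1.229     2.457
  E          0.0275      5.93     1.438     2.492
  solve Keq expr → x = 1.229; check Q = 7.2410e+04
Then add 1.461 M of G.
Step 2:
                  J         G         E         C
  I          0.0275     7.391     1.438     2.492
  C       -0.001933 -6.4427e-04 6.4427e-04  0.001289
  E         0.02556     7.391     1.439     2.493
  solve Keq expr → x = 6.4427e-04; check Q = 7.2410e+04
Then remove 0.8039 M of G.
Step 3:
                  J         G         E         C
  I         0.02556     6.587     1.439     2.493
  C       9.9314e-04 3.3105e-04 -3.3105e-04 -6.6209e-04
  E         0.02656     6.587     1.438     2.492
  solve Keq expr → x = -3.3105e-04; check Q = 7.2410e+04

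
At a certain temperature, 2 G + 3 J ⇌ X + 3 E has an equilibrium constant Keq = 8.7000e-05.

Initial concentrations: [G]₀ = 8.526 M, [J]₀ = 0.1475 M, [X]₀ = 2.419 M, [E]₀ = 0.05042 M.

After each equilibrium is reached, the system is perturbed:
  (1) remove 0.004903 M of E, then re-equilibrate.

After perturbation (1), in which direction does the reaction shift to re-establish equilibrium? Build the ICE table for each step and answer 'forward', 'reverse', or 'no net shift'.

Direction: forward

Q₀ = 0.001329 vs Keq = 8.7000e-05 ⇒ Q>K, reverse
Step 1:
                   G          J          X          E
  init         8.526     0.1475      2.419    0.05042
  Δ           0.0176     0.0264    -0.0088    -0.0264
  eq           8.544     0.1739       2.41    0.02402
  solve Keq expr → x = -0.0088; check Q = 8.7000e-05
Then remove 0.004903 M of E.
Step 2:
                   G          J          X          E
  init         8.544     0.1739       2.41    0.01912
  Δ        -0.002866  -0.004299   0.001433   0.004299
  eq           8.541     0.1696      2.412    0.02342
  solve Keq expr → x = 0.001433; check Q = 8.7000e-05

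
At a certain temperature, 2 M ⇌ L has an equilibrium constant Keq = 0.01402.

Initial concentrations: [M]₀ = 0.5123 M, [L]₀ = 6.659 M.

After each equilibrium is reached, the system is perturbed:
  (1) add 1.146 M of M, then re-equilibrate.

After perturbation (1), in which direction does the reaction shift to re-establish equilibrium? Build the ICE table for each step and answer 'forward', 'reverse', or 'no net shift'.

Q₀ = 25.37 vs Keq = 0.01402 ⇒ Q>K, reverse
Step 1:
                  M         L
  I          0.5123     6.659
  C           10.14    -5.069
  E           10.65      1.59
  solve Keq expr → x = -5.069; check Q = 0.01402
Then add 1.146 M of M.
Step 2:
                  M         L
  I            11.8      1.59
  C         -0.4373    0.2187
  E           11.36     1.809
  solve Keq expr → x = 0.2187; check Q = 0.01402

Direction: forward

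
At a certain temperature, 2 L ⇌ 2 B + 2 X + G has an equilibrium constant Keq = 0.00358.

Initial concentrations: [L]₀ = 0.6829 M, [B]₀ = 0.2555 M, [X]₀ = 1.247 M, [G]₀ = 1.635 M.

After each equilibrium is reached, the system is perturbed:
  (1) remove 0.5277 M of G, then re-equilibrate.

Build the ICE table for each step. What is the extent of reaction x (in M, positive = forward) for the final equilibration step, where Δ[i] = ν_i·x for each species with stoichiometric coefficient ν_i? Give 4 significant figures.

x = 0.004421 M

Q₀ = 0.3559 vs Keq = 0.00358 ⇒ Q>K, reverse
Step 1:
                    L           B           X           G
  I            0.6829      0.2555       1.247       1.635
  C            0.2135     -0.2135     -0.2135     -0.1068
  E            0.8964     0.04198       1.033       1.528
  solve Keq expr → x = -0.1068; check Q = 0.00358
Then remove 0.5277 M of G.
Step 2:
                    L           B           X           G
  I            0.8964     0.04198       1.033       1.001
  C         -0.008843    0.008843    0.008843    0.004421
  E            0.8876     0.05082       1.042       1.005
  solve Keq expr → x = 0.004421; check Q = 0.00358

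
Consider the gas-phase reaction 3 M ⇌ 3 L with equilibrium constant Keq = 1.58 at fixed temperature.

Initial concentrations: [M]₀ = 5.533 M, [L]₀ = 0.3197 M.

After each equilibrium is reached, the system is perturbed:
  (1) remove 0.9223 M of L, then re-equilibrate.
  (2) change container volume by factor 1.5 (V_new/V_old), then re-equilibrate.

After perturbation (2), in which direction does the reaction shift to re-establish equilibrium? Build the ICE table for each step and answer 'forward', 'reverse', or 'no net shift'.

Q₀ = 1.9291e-04 vs Keq = 1.58 ⇒ Q<K, forward
Step 1:
                    M           L
  init          5.533      0.3197
  Δ            -2.829       2.829
  eq            2.704       3.149
  solve Keq expr → x = 0.9431; check Q = 1.58
Then remove 0.9223 M of L.
Step 2:
                    M           L
  init          2.704       2.227
  Δ           -0.4261      0.4261
  eq            2.278       2.653
  solve Keq expr → x = 0.142; check Q = 1.58
Then change container volume by factor 1.5 (V_new/V_old).
Step 3:
                    M           L
  init          1.518       1.769
  Δ                 0           0
  eq            1.518       1.769
  solve Keq expr → x = 0; check Q = 1.58

Direction: no net shift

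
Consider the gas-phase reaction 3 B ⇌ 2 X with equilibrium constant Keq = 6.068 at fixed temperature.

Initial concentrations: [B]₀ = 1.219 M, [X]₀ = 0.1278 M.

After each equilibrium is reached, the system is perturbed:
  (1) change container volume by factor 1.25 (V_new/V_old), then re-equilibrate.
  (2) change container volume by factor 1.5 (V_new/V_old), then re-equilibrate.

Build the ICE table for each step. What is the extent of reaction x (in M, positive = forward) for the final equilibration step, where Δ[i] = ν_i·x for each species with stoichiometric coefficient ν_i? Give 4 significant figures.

Q₀ = 0.009017 vs Keq = 6.068 ⇒ Q<K, forward
Step 1:
                    B           X
  I             1.219      0.1278
  C           -0.8023      0.5349
  E            0.4167      0.6627
  solve Keq expr → x = 0.2674; check Q = 6.068
Then change container volume by factor 1.25 (V_new/V_old).
Step 2:
                    B           X
  I            0.3334      0.5301
  C           0.01977    -0.01318
  E            0.3531      0.5169
  solve Keq expr → x = -0.006589; check Q = 6.068
Then change container volume by factor 1.5 (V_new/V_old).
Step 3:
                    B           X
  I            0.2354      0.3446
  C           0.02523    -0.01682
  E            0.2607      0.3278
  solve Keq expr → x = -0.00841; check Q = 6.068

x = -0.00841 M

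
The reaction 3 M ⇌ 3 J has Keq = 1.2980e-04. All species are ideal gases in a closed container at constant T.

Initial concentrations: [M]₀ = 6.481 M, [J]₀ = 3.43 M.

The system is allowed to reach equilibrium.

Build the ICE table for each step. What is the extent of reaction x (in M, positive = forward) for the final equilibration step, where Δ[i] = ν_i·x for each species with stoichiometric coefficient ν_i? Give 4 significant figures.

Q₀ = 0.1482 vs Keq = 1.2980e-04 ⇒ Q>K, reverse
Step 1:
                    M           J
  Initial       6.481        3.43
  Change        2.952      -2.952
  Equil         9.433      0.4776
  solve Keq expr → x = -0.9841; check Q = 1.2980e-04

x = -0.9841 M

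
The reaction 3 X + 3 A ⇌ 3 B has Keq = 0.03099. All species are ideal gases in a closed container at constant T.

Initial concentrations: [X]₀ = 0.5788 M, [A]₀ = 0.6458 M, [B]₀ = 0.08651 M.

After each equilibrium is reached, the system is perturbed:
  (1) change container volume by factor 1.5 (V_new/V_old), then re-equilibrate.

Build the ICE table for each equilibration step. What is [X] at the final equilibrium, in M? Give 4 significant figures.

[X]_eq = 0.3902 M

Q₀ = 0.0124 vs Keq = 0.03099 ⇒ Q<K, forward
Step 1:
                  X         A         B
  init       0.5788    0.6458   0.08651
  Δ        -0.02243  -0.02243   0.02243
  eq         0.5564    0.6234    0.1089
  solve Keq expr → x = 0.007476; check Q = 0.03099
Then change container volume by factor 1.5 (V_new/V_old).
Step 2:
                  X         A         B
  init       0.3709    0.4156   0.07263
  Δ         0.01932   0.01932  -0.01932
  eq         0.3902    0.4349   0.05331
  solve Keq expr → x = -0.00644; check Q = 0.03099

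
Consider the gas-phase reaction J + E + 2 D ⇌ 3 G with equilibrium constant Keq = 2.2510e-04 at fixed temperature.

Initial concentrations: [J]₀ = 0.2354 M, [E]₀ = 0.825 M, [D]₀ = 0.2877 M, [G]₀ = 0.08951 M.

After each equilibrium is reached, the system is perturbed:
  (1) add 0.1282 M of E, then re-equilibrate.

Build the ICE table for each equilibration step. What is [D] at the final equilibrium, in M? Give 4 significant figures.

[D]_eq = 0.335 M

Q₀ = 0.04461 vs Keq = 2.2510e-04 ⇒ Q>K, reverse
Step 1:
                  J         E         D         G
  I          0.2354     0.825    0.2877   0.08951
  C         0.02392   0.02392   0.04785  -0.07177
  E          0.2593    0.8489    0.3355   0.01774
  solve Keq expr → x = -0.02392; check Q = 2.2510e-04
Then add 0.1282 M of E.
Step 2:
                  J         E         D         G
  I          0.2593    0.9771    0.3355   0.01774
  C       -2.7425e-04 -2.7425e-04 -5.4851e-04 8.2276e-04
  E          0.2591    0.9769     0.335   0.01856
  solve Keq expr → x = 2.7425e-04; check Q = 2.2510e-04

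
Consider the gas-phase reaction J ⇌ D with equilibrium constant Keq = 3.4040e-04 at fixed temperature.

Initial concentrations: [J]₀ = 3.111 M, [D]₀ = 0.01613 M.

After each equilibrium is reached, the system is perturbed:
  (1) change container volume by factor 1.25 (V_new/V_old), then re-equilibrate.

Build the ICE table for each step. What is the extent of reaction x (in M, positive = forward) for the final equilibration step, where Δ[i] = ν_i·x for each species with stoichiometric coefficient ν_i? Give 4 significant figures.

x = 0 M

Q₀ = 0.005185 vs Keq = 3.4040e-04 ⇒ Q>K, reverse
Step 1:
                    J           D
  Initial       3.111     0.01613
  Change      0.01507    -0.01507
  Equil         3.126    0.001064
  solve Keq expr → x = -0.01507; check Q = 3.4040e-04
Then change container volume by factor 1.25 (V_new/V_old).
Step 2:
                    J           D
  Initial       2.501  8.5129e-04
  Change            0           0
  Equil         2.501  8.5129e-04
  solve Keq expr → x = 0; check Q = 3.4040e-04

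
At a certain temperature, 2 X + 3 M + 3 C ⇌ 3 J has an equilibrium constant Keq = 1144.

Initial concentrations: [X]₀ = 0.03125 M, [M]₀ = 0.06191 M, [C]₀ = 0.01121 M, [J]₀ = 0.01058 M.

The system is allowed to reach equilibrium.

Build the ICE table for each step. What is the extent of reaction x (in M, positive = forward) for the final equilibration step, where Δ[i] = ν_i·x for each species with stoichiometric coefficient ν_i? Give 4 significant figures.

x = -0.002973 M

Q₀ = 3.6279e+06 vs Keq = 1144 ⇒ Q>K, reverse
Step 1:
                   X          M          C          J
  init       0.03125    0.06191    0.01121    0.01058
  Δ         0.005946   0.008919   0.008919  -0.008919
  eq          0.0372    0.07083    0.02013   0.001661
  solve Keq expr → x = -0.002973; check Q = 1144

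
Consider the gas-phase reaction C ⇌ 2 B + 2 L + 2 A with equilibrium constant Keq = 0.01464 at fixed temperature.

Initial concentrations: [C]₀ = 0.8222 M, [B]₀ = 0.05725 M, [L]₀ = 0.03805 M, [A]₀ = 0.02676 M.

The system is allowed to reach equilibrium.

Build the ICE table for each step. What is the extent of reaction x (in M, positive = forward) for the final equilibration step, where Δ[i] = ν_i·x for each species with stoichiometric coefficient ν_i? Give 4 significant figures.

Q₀ = 4.1329e-09 vs Keq = 0.01464 ⇒ Q<K, forward
Step 1:
                   C          B          L          A
  I           0.8222    0.05725    0.03805    0.02676
  C          -0.2078     0.4155     0.4155     0.4155
  E           0.6144     0.4728     0.4536     0.4423
  solve Keq expr → x = 0.2078; check Q = 0.01464

x = 0.2078 M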